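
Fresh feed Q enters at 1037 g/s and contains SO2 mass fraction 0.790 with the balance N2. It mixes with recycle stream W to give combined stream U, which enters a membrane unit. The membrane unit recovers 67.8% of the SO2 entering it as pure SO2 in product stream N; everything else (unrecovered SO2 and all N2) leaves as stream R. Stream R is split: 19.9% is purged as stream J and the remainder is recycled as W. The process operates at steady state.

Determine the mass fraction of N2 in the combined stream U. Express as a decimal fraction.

0.498

N2 enters only via Q and leaves only via the purge: 1037×0.210 = 0.199×(N2 in R), and the membrane unit passes all N2, so N2 in U = N2 in R = 1094.3 g/s.
SO2 in U: m_A = 1037×0.790 + (1−0.199)·(1−0.678)·m_A, so m_A = 819.23/0.7421 = 1104 g/s.
U = 1104 + 1094.3 = 2198.3 g/s.
N2 fraction in U = 1094.3/2198.3 = 0.498.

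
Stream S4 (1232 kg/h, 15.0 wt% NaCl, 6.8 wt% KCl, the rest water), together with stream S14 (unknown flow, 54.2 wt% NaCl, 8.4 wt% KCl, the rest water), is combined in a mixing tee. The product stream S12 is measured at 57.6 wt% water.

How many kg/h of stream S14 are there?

1256 kg/h

Let S14 be the unknown flow. Total out = 1232 + S14.
water balance: 963.42 + 0.374·S14 = 0.576·(1232 + S14)
(0.374 − 0.576)·S14 = 0.576×1232 − 963.42 = -253.79
S14 = -253.79 / -0.202 = 1256.4 kg/h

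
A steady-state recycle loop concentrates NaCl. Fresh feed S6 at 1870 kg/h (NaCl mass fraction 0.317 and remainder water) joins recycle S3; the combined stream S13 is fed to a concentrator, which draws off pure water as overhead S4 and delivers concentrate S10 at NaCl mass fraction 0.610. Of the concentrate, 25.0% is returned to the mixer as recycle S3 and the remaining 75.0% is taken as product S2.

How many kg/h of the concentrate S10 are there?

Overall NaCl balance (none leaves overhead): NaCl in fresh feed = NaCl in product, i.e. 1870×0.317 = (1−0.250)·S10·0.610.
S10 = 592.79/(0.610×0.750) = 1295.7 kg/h.

1296 kg/h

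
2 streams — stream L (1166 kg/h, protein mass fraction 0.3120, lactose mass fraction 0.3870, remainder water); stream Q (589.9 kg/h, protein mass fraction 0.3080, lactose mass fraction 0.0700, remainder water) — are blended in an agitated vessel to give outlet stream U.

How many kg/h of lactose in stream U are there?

lactose out = lactose in = 1166×0.387 + 589.9×0.070 = 492.54 kg/h.

492.5 kg/h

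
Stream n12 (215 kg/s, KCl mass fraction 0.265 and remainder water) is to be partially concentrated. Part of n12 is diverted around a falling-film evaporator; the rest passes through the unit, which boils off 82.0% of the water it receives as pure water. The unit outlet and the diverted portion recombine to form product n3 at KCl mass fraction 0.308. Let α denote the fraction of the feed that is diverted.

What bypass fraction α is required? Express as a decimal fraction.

0.768

All 215×0.265 = 56.975 kg/s of KCl reaches n3, so n3 = 56.975/0.308 = 184.98 kg/s and vapour = 30.016 kg/s.
The evaporator receives (1−α)·215 of feed at 0.735 water and removes 0.820 of that water:
0.820×0.735×(1−α)×215 = 30.016
(1−α) = 30.016/129.58 = 0.2316;  α = 0.7684.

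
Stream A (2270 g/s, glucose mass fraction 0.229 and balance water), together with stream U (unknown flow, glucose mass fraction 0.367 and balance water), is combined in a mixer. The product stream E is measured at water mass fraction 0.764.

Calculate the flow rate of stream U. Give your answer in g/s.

Let U be the unknown flow. Total out = 2270 + U.
water balance: 1750.2 + 0.633·U = 0.764·(2270 + U)
(0.633 − 0.764)·U = 0.764×2270 − 1750.2 = -15.89
U = -15.89 / -0.131 = 121.3 g/s

121.3 g/s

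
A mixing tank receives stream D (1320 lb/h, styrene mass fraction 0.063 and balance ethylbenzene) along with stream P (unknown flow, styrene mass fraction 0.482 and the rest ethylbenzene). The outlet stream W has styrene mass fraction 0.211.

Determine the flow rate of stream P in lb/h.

Let P be the unknown flow. Total out = 1320 + P.
styrene balance: 83.16 + 0.482·P = 0.211·(1320 + P)
(0.482 − 0.211)·P = 0.211×1320 − 83.16 = 195.36
P = 195.36 / 0.271 = 720.89 lb/h

720.9 lb/h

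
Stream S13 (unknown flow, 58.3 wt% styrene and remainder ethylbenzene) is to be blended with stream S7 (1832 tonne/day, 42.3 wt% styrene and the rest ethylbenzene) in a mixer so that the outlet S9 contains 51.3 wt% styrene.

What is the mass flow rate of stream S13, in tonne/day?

Let S13 be the unknown flow. Total out = 1832 + S13.
styrene balance: 774.94 + 0.583·S13 = 0.513·(1832 + S13)
(0.583 − 0.513)·S13 = 0.513×1832 − 774.94 = 164.88
S13 = 164.88 / 0.070 = 2355.4 tonne/day

2355 tonne/day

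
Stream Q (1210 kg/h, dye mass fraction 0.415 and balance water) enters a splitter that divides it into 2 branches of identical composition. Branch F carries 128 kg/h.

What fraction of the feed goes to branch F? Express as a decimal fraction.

0.106

Fraction to F = 128/1210 = 0.1058.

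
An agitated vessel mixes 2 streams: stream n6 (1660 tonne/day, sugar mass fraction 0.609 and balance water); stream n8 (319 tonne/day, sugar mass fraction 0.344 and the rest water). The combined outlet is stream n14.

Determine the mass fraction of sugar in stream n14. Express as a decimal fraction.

Total flow out = 1660 + 319 = 1979 tonne/day.
sugar in = 1660×0.609 + 319×0.344 = 1120.7 tonne/day.
sugar mass fraction in n14 = 1120.7/1979 = 0.566.

0.566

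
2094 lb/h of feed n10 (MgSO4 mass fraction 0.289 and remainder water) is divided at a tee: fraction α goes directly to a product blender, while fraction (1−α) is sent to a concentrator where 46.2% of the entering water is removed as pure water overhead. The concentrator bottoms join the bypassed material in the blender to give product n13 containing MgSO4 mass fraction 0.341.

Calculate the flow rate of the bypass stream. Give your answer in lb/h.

All 2094×0.289 = 605.17 lb/h of MgSO4 reaches n13, so n13 = 605.17/0.341 = 1774.7 lb/h and vapour = 319.32 lb/h.
The evaporator receives (1−α)·2094 of feed at 0.711 water and removes 0.462 of that water:
0.462×0.711×(1−α)×2094 = 319.32
(1−α) = 319.32/687.84 = 0.4642;  α = 0.5358.
Bypass flow = 0.5358×2094 = 1121.9 lb/h.

1122 lb/h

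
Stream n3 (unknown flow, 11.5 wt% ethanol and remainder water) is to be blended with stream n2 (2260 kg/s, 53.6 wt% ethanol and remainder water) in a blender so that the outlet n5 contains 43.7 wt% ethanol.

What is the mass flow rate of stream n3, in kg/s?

Let n3 be the unknown flow. Total out = 2260 + n3.
ethanol balance: 1211.4 + 0.115·n3 = 0.437·(2260 + n3)
(0.115 − 0.437)·n3 = 0.437×2260 − 1211.4 = -223.74
n3 = -223.74 / -0.322 = 694.84 kg/s

694.8 kg/s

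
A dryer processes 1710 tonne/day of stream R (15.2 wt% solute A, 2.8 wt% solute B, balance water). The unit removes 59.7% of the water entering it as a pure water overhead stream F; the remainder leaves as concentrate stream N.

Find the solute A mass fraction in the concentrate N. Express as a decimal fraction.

0.298

solute A is not removed: 1710×0.152 = 259.92 tonne/day of solute A enters N.
water entering = 1710×0.820 = 1402.2 tonne/day; overhead removed = 0.597×1402.2 = 837.11 tonne/day.
Concentrate = 1710 − 837.11 = 872.89 tonne/day.
Mass fraction = 259.92/872.89 = 0.298.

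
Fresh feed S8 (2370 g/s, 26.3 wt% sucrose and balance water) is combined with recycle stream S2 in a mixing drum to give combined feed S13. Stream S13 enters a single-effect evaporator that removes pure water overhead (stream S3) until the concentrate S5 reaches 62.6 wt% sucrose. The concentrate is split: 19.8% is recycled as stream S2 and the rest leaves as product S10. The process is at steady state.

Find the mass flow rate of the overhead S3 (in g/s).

1374 g/s

Overall sucrose balance (none leaves overhead): sucrose in fresh feed = sucrose in product, i.e. 2370×0.263 = (1−0.198)·S5·0.626.
S5 = 623.31/(0.626×0.802) = 1241.5 g/s.
Recycle S2 = 0.198×1241.5 = 245.82 g/s.
Combined feed S13 = 2370 + 245.82 = 2615.8 g/s.
Overhead S3 = S13 − S5 = 2615.8 − 1241.5 = 1374.3 g/s.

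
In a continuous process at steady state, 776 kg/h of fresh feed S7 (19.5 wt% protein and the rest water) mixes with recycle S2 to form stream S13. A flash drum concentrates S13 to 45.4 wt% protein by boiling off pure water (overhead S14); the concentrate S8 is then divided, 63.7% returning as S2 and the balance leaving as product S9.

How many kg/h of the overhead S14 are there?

442.7 kg/h

Overall protein balance (none leaves overhead): protein in fresh feed = protein in product, i.e. 776×0.195 = (1−0.637)·S8·0.454.
S8 = 151.32/(0.454×0.363) = 918.19 kg/h.
Recycle S2 = 0.637×918.19 = 584.89 kg/h.
Combined feed S13 = 776 + 584.89 = 1360.9 kg/h.
Overhead S14 = S13 − S8 = 1360.9 − 918.19 = 442.7 kg/h.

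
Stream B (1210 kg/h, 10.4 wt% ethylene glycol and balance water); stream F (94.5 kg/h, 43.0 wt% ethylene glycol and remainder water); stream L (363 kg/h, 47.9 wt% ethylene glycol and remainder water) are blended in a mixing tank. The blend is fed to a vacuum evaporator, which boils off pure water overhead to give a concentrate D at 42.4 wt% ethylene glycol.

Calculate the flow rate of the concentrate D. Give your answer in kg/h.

ethylene glycol entering = 1210×0.104 + 94.5×0.430 + 363×0.479 = 340.35 kg/h.
All ethylene glycol reports to D, so D = 340.35/0.424 = 802.72 kg/h.

802.7 kg/h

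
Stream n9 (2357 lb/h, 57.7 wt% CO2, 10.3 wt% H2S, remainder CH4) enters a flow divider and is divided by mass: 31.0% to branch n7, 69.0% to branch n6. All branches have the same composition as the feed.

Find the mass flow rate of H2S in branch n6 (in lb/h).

167.5 lb/h

Branch n6 total = 0.690×2357 = 1626.3 lb/h.
H2S in n6 = 0.103×1626.3 = 167.51 lb/h.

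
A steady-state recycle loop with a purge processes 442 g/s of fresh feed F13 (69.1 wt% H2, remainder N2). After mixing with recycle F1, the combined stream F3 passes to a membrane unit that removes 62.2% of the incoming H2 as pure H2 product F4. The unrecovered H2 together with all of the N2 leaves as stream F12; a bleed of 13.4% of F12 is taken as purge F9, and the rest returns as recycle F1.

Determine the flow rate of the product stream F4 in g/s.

282.4 g/s

H2 in F3: m_A = 442×0.691 + (1−0.134)·(1−0.622)·m_A, so m_A = 305.42/0.6727 = 454.06 g/s.
Product F4 = 0.622×454.06 = 282.42 g/s.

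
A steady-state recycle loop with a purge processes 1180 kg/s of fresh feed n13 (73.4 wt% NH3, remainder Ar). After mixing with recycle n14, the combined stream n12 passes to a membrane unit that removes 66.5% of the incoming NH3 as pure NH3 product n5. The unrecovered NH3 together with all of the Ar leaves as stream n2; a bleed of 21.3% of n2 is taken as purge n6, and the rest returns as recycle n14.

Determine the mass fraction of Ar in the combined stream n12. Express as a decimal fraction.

Ar enters only via n13 and leaves only via the purge: 1180×0.266 = 0.213×(Ar in n2), and the membrane unit passes all Ar, so Ar in n12 = Ar in n2 = 1473.6 kg/s.
NH3 in n12: m_A = 1180×0.734 + (1−0.213)·(1−0.665)·m_A, so m_A = 866.12/0.7364 = 1176.2 kg/s.
n12 = 1176.2 + 1473.6 = 2649.8 kg/s.
Ar fraction in n12 = 1473.6/2649.8 = 0.5561.

0.5561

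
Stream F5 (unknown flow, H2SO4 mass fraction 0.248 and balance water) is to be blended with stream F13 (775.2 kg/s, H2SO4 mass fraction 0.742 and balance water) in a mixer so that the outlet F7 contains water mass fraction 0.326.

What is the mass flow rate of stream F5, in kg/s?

123.7 kg/s

Let F5 be the unknown flow. Total out = 775.2 + F5.
water balance: 200 + 0.752·F5 = 0.326·(775.2 + F5)
(0.752 − 0.326)·F5 = 0.326×775.2 − 200 = 52.714
F5 = 52.714 / 0.426 = 123.74 kg/s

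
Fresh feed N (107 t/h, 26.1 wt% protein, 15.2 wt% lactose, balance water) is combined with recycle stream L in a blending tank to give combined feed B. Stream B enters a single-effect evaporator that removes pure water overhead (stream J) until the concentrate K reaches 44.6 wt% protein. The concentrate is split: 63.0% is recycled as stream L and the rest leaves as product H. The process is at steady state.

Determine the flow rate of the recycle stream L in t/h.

Overall protein balance (none leaves overhead): protein in fresh feed = protein in product, i.e. 107×0.261 = (1−0.630)·K·0.446.
K = 27.927/(0.446×0.370) = 169.23 t/h.
Recycle L = 0.630×169.23 = 106.62 t/h.

106.6 t/h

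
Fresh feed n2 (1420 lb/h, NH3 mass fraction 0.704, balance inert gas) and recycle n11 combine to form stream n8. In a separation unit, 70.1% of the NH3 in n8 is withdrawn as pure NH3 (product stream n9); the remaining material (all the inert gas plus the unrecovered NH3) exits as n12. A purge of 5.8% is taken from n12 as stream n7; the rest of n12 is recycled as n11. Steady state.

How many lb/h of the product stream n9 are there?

975.5 lb/h

NH3 in n8: m_A = 1420×0.704 + (1−0.058)·(1−0.701)·m_A, so m_A = 999.68/0.7183 = 1391.6 lb/h.
Product n9 = 0.701×1391.6 = 975.55 lb/h.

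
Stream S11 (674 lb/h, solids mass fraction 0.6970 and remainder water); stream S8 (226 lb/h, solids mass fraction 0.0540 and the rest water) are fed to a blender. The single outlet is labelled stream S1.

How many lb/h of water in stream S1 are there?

water out = water in = 674×0.303 + 226×0.946 = 418.02 lb/h.

418 lb/h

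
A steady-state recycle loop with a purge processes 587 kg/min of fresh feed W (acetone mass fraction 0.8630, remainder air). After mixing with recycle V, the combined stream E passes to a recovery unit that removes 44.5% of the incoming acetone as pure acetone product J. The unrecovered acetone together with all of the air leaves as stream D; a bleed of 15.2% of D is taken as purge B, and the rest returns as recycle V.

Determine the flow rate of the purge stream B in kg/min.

air enters only via W and leaves only via the purge: 587×0.137 = 0.152×(air in D), and the recovery unit passes all air, so air in E = air in D = 529.07 kg/min.
acetone in E: m_A = 587×0.863 + (1−0.152)·(1−0.445)·m_A, so m_A = 506.58/0.5294 = 956.97 kg/min.
D = (1−0.445)×956.97 + 529.07 = 1060.2 kg/min.
Purge B = 0.152×1060.2 = 161.15 kg/min.

161.1 kg/min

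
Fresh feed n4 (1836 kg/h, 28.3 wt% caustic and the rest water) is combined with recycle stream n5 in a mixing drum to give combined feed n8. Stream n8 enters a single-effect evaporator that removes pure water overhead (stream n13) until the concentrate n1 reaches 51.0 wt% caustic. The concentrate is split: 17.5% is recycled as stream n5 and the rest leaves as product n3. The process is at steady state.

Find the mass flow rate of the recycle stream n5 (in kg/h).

Overall caustic balance (none leaves overhead): caustic in fresh feed = caustic in product, i.e. 1836×0.283 = (1−0.175)·n1·0.510.
n1 = 519.59/(0.510×0.825) = 1234.9 kg/h.
Recycle n5 = 0.175×1234.9 = 216.11 kg/h.

216.1 kg/h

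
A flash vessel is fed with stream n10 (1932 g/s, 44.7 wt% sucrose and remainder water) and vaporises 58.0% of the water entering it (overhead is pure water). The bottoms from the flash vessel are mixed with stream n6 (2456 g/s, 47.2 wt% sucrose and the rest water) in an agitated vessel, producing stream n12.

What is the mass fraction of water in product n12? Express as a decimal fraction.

0.463

Vapour removed = 0.580×0.553×1932 = 619.67 g/s; concentrate = 1312.3 g/s.
water reaching the mixer = 448.73 (from concentrate) + 2456×0.528 = 1745.5 g/s.
Product flow = 1312.3 + 2456 = 3768.3 g/s; water fraction = 0.463.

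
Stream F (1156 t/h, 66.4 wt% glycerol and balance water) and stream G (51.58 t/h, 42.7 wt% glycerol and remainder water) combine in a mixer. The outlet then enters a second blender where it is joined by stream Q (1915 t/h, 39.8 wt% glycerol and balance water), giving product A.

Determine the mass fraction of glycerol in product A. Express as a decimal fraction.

Overall, product flow = 3122.6 t/h.
glycerol in = 1156×0.664 + 51.58×0.427 + 1915×0.398 = 1551.8 t/h.
glycerol fraction in A = 0.497.

0.497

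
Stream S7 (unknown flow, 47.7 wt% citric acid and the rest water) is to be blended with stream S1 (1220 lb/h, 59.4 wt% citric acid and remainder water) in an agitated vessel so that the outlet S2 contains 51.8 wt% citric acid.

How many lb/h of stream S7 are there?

Let S7 be the unknown flow. Total out = 1220 + S7.
citric acid balance: 724.68 + 0.477·S7 = 0.518·(1220 + S7)
(0.477 − 0.518)·S7 = 0.518×1220 − 724.68 = -92.72
S7 = -92.72 / -0.041 = 2261.5 lb/h

2261 lb/h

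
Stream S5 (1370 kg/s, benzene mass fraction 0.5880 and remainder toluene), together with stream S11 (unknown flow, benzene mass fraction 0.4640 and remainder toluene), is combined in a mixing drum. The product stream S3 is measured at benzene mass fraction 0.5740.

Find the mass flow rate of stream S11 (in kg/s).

174.4 kg/s

Let S11 be the unknown flow. Total out = 1370 + S11.
benzene balance: 805.56 + 0.464·S11 = 0.574·(1370 + S11)
(0.464 − 0.574)·S11 = 0.574×1370 − 805.56 = -19.18
S11 = -19.18 / -0.110 = 174.36 kg/s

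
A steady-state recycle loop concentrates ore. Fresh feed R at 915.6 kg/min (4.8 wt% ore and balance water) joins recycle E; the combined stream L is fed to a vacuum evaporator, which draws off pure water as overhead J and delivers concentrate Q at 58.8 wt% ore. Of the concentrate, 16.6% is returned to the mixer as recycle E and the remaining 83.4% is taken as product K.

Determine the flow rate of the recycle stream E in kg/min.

Overall ore balance (none leaves overhead): ore in fresh feed = ore in product, i.e. 915.6×0.048 = (1−0.166)·Q·0.588.
Q = 43.949/(0.588×0.834) = 89.62 kg/min.
Recycle E = 0.166×89.62 = 14.877 kg/min.

14.88 kg/min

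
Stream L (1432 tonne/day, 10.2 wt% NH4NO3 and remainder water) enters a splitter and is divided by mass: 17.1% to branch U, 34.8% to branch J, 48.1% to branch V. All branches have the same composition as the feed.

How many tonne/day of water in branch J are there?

Branch J total = 0.348×1432 = 498.34 tonne/day.
water in J = 0.898×498.34 = 447.51 tonne/day.

447.5 tonne/day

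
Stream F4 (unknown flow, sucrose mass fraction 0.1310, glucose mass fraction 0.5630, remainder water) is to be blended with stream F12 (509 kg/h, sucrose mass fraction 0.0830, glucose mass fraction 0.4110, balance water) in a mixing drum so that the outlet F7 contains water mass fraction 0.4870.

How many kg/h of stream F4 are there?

Let F4 be the unknown flow. Total out = 509 + F4.
water balance: 257.55 + 0.306·F4 = 0.487·(509 + F4)
(0.306 − 0.487)·F4 = 0.487×509 − 257.55 = -9.671
F4 = -9.671 / -0.181 = 53.431 kg/h

53.43 kg/h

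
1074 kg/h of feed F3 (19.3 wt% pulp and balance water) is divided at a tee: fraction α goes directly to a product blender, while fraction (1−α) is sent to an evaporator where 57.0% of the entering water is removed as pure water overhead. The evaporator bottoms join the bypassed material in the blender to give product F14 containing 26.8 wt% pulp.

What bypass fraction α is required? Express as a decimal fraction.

All 1074×0.193 = 207.28 kg/h of pulp reaches F14, so F14 = 207.28/0.268 = 773.44 kg/h and vapour = 300.56 kg/h.
The evaporator receives (1−α)·1074 of feed at 0.807 water and removes 0.570 of that water:
0.570×0.807×(1−α)×1074 = 300.56
(1−α) = 300.56/494.03 = 0.6084;  α = 0.3916.

0.392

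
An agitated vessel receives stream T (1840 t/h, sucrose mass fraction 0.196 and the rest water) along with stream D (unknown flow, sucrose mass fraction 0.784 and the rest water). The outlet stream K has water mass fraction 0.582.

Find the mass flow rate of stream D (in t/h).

1116 t/h

Let D be the unknown flow. Total out = 1840 + D.
water balance: 1479.4 + 0.216·D = 0.582·(1840 + D)
(0.216 − 0.582)·D = 0.582×1840 − 1479.4 = -408.48
D = -408.48 / -0.366 = 1116.1 t/h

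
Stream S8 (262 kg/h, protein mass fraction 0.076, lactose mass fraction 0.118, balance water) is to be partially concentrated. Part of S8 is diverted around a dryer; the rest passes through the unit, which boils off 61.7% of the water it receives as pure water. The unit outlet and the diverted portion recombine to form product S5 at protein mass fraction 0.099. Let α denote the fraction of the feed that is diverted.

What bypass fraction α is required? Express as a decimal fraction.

All 262×0.076 = 19.912 kg/h of protein reaches S5, so S5 = 19.912/0.099 = 201.13 kg/h and vapour = 60.869 kg/h.
The evaporator receives (1−α)·262 of feed at 0.806 water and removes 0.617 of that water:
0.617×0.806×(1−α)×262 = 60.869
(1−α) = 60.869/130.29 = 0.4672;  α = 0.5328.

0.533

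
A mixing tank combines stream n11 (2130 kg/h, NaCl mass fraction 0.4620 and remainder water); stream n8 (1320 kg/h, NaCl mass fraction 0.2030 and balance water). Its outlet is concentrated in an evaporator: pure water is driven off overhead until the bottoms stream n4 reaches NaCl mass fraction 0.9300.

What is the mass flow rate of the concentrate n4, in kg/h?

1346 kg/h

NaCl entering = 2130×0.462 + 1320×0.203 = 1252 kg/h.
All NaCl reports to n4, so n4 = 1252/0.930 = 1346.3 kg/h.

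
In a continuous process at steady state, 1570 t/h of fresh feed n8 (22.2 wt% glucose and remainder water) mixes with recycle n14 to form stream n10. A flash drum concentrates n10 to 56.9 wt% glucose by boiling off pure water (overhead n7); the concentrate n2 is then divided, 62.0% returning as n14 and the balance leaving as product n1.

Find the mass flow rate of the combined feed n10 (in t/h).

Overall glucose balance (none leaves overhead): glucose in fresh feed = glucose in product, i.e. 1570×0.222 = (1−0.620)·n2·0.569.
n2 = 348.54/(0.569×0.380) = 1612 t/h.
Recycle n14 = 0.620×1612 = 999.42 t/h.
Combined feed n10 = 1570 + 999.42 = 2569.4 t/h.

2569 t/h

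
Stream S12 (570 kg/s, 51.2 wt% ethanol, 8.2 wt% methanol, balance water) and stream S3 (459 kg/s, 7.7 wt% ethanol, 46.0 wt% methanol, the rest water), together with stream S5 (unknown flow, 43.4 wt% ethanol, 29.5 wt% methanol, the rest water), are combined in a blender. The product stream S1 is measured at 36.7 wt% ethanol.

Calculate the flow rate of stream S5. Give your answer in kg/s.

753.1 kg/s

Let S5 be the unknown flow. Total out = 1029 + S5.
ethanol balance: 327.18 + 0.434·S5 = 0.367·(1029 + S5)
(0.434 − 0.367)·S5 = 0.367×1029 − 327.18 = 50.46
S5 = 50.46 / 0.067 = 753.13 kg/s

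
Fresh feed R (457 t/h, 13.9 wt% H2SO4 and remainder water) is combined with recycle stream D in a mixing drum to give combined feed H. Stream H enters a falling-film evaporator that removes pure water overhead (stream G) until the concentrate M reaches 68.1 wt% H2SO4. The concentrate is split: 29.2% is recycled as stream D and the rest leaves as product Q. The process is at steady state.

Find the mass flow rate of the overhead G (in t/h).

Overall H2SO4 balance (none leaves overhead): H2SO4 in fresh feed = H2SO4 in product, i.e. 457×0.139 = (1−0.292)·M·0.681.
M = 63.523/(0.681×0.708) = 131.75 t/h.
Recycle D = 0.292×131.75 = 38.471 t/h.
Combined feed H = 457 + 38.471 = 495.47 t/h.
Overhead G = H − M = 495.47 − 131.75 = 363.72 t/h.

363.7 t/h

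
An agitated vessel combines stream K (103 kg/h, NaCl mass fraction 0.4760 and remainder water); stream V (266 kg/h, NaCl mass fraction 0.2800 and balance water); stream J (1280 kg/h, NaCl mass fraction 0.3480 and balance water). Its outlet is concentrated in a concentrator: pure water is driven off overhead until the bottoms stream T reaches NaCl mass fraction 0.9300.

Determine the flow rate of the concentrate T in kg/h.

NaCl entering = 103×0.476 + 266×0.280 + 1280×0.348 = 568.95 kg/h.
All NaCl reports to T, so T = 568.95/0.930 = 611.77 kg/h.

611.8 kg/h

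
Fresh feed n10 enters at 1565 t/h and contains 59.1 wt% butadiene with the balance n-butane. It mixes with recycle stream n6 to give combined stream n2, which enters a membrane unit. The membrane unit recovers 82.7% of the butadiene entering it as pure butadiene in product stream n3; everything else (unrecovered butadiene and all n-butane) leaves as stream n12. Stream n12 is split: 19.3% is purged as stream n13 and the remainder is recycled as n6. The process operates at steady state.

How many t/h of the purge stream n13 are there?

676 t/h

n-butane enters only via n10 and leaves only via the purge: 1565×0.409 = 0.193×(n-butane in n12), and the membrane unit passes all n-butane, so n-butane in n2 = n-butane in n12 = 3316.5 t/h.
butadiene in n2: m_A = 1565×0.591 + (1−0.193)·(1−0.827)·m_A, so m_A = 924.91/0.8604 = 1075 t/h.
n12 = (1−0.827)×1075 + 3316.5 = 3502.5 t/h.
Purge n13 = 0.193×3502.5 = 675.98 t/h.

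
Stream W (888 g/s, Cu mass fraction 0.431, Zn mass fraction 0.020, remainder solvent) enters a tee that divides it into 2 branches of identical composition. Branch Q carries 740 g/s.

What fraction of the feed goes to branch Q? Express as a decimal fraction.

Fraction to Q = 740/888 = 0.8333.

0.833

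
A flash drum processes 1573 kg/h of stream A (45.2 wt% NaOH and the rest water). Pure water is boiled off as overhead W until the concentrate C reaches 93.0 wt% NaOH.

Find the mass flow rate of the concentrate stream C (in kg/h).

NaOH is conserved: 1573×0.452 = 711 kg/h all reports to the concentrate.
Concentrate = 711/(target fraction) = 764.51 kg/h.

764.5 kg/h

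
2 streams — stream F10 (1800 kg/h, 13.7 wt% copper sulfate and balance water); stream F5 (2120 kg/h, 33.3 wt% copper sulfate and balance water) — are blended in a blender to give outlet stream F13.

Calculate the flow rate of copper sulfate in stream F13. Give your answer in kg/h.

copper sulfate out = copper sulfate in = 1800×0.137 + 2120×0.333 = 952.56 kg/h.

952.6 kg/h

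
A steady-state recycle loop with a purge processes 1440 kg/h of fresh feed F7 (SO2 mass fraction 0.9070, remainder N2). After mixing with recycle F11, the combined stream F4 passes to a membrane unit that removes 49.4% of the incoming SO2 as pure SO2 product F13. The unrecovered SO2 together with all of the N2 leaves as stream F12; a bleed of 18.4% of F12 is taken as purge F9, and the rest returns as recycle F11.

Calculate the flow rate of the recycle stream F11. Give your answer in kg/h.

1512 kg/h

N2 enters only via F7 and leaves only via the purge: 1440×0.093 = 0.184×(N2 in F12), and the membrane unit passes all N2, so N2 in F4 = N2 in F12 = 727.83 kg/h.
SO2 in F4: m_A = 1440×0.907 + (1−0.184)·(1−0.494)·m_A, so m_A = 1306.1/0.5871 = 2224.6 kg/h.
F12 = (1−0.494)×2224.6 + 727.83 = 1853.5 kg/h.
Recycle F11 = (1−0.184)×1853.5 = 1512.4 kg/h.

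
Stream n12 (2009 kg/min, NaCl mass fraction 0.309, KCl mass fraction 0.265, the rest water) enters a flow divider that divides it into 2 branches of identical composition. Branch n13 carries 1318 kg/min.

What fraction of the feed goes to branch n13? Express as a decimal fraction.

0.656

Fraction to n13 = 1318/2009 = 0.6560.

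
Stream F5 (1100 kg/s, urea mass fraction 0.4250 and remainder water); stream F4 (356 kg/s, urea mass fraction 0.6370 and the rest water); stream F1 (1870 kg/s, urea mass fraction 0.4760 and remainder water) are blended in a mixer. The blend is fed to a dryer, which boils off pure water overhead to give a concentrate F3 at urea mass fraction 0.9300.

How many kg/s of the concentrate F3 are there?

urea entering = 1100×0.425 + 356×0.637 + 1870×0.476 = 1584.4 kg/s.
All urea reports to F3, so F3 = 1584.4/0.930 = 1703.6 kg/s.

1704 kg/s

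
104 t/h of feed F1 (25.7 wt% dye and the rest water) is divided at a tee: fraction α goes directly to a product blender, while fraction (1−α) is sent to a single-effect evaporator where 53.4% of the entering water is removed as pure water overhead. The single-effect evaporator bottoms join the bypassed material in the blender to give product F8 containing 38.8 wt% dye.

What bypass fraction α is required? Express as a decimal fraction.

0.149

All 104×0.257 = 26.728 t/h of dye reaches F8, so F8 = 26.728/0.388 = 68.887 t/h and vapour = 35.113 t/h.
The evaporator receives (1−α)·104 of feed at 0.743 water and removes 0.534 of that water:
0.534×0.743×(1−α)×104 = 35.113
(1−α) = 35.113/41.263 = 0.8510;  α = 0.1490.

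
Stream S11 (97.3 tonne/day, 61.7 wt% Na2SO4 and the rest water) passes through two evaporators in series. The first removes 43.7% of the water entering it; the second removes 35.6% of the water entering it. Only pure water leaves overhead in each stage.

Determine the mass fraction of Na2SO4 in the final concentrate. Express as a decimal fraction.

0.816

water in feed = 97.3×0.383 = 37.266 tonne/day.
After stage 1: water left = (1−0.437)×37.266 = 20.981; stream total = 81.015 tonne/day.
After stage 2: water left = (1−0.356)×20.981 = 13.512; final concentrate = 73.546 tonne/day.
Na2SO4 fraction = 60.034/73.546 = 0.816.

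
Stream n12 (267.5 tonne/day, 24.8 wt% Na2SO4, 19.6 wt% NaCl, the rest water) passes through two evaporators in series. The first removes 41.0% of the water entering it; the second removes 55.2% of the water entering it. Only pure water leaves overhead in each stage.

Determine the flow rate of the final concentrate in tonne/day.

water in feed = 267.5×0.556 = 148.73 tonne/day.
After stage 1: water left = (1−0.410)×148.73 = 87.751; stream total = 206.52 tonne/day.
After stage 2: water left = (1−0.552)×87.751 = 39.312; final concentrate = 158.08 tonne/day.

158.1 tonne/day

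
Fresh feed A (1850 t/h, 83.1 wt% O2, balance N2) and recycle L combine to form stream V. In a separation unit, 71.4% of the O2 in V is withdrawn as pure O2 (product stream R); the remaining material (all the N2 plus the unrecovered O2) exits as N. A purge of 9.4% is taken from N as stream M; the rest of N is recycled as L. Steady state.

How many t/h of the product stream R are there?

1482 t/h

O2 in V: m_A = 1850×0.831 + (1−0.094)·(1−0.714)·m_A, so m_A = 1537.3/0.7409 = 2075 t/h.
Product R = 0.714×2075 = 1481.6 t/h.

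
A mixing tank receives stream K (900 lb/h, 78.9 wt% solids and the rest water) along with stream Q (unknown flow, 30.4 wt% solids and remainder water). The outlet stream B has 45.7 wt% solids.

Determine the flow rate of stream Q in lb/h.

1953 lb/h

Let Q be the unknown flow. Total out = 900 + Q.
solids balance: 710.1 + 0.304·Q = 0.457·(900 + Q)
(0.304 − 0.457)·Q = 0.457×900 − 710.1 = -298.8
Q = -298.8 / -0.153 = 1952.9 lb/h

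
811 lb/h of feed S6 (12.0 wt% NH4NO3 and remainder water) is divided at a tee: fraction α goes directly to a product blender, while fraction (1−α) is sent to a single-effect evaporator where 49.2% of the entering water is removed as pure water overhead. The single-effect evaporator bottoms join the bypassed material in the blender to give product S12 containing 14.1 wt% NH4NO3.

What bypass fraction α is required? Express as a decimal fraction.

All 811×0.120 = 97.32 lb/h of NH4NO3 reaches S12, so S12 = 97.32/0.141 = 690.21 lb/h and vapour = 120.79 lb/h.
The evaporator receives (1−α)·811 of feed at 0.880 water and removes 0.492 of that water:
0.492×0.880×(1−α)×811 = 120.79
(1−α) = 120.79/351.13 = 0.3440;  α = 0.6560.

0.656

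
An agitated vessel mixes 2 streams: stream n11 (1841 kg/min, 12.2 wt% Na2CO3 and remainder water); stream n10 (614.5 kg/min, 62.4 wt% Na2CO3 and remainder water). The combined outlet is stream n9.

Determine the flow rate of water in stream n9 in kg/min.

water out = water in = 1841×0.878 + 614.5×0.376 = 1847.4 kg/min.

1847 kg/min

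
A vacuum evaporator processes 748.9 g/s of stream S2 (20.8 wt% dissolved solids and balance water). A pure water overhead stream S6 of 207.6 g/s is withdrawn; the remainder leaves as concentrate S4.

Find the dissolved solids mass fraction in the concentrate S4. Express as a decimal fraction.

0.288

dissolved solids is not removed: 748.9×0.208 = 155.77 g/s of dissolved solids enters S4.
Concentrate = 748.9 − 207.6 = 541.3 g/s.
Mass fraction = 155.77/541.3 = 0.288.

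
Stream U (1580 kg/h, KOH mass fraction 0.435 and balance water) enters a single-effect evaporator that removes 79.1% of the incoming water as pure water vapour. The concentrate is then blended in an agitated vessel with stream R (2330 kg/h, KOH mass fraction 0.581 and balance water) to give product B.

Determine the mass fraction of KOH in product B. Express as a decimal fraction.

0.637

Vapour removed = 0.791×0.565×1580 = 706.13 kg/h; concentrate = 873.87 kg/h.
KOH reaching the mixer = 687.3 (from concentrate) + 2330×0.581 = 2041 kg/h.
Product flow = 873.87 + 2330 = 3203.9 kg/h; KOH fraction = 0.637.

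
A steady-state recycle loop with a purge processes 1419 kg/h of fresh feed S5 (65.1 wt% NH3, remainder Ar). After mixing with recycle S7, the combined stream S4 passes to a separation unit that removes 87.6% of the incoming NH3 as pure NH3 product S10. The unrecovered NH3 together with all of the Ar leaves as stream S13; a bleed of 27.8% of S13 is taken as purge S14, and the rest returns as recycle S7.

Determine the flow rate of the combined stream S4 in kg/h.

2796 kg/h

Ar enters only via S5 and leaves only via the purge: 1419×0.349 = 0.278×(Ar in S13), and the separation unit passes all Ar, so Ar in S4 = Ar in S13 = 1781.4 kg/h.
NH3 in S4: m_A = 1419×0.651 + (1−0.278)·(1−0.876)·m_A, so m_A = 923.77/0.9105 = 1014.6 kg/h.
S4 = 1014.6 + 1781.4 = 2796 kg/h.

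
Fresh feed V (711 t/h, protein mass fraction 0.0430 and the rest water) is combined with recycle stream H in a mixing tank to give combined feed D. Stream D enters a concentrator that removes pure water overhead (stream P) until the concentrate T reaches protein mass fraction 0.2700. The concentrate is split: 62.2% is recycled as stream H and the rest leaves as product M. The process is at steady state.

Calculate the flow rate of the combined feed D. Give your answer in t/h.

897.3 t/h

Overall protein balance (none leaves overhead): protein in fresh feed = protein in product, i.e. 711×0.043 = (1−0.622)·T·0.270.
T = 30.573/(0.270×0.378) = 299.56 t/h.
Recycle H = 0.622×299.56 = 186.33 t/h.
Combined feed D = 711 + 186.33 = 897.33 t/h.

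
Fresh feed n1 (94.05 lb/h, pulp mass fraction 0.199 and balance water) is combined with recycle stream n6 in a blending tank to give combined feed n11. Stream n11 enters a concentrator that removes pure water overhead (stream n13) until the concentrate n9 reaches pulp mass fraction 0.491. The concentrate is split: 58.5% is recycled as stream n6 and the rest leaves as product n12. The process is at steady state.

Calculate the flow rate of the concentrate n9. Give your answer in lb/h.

Overall pulp balance (none leaves overhead): pulp in fresh feed = pulp in product, i.e. 94.05×0.199 = (1−0.585)·n9·0.491.
n9 = 18.716/(0.491×0.415) = 91.851 lb/h.

91.85 lb/h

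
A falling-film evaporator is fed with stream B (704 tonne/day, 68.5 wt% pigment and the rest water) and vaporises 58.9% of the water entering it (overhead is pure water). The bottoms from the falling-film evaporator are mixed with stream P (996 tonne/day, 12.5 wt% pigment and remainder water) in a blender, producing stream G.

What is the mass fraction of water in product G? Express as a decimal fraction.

Vapour removed = 0.589×0.315×704 = 130.62 tonne/day; concentrate = 573.38 tonne/day.
water reaching the mixer = 91.143 (from concentrate) + 996×0.875 = 962.64 tonne/day.
Product flow = 573.38 + 996 = 1569.4 tonne/day; water fraction = 0.6134.

0.6134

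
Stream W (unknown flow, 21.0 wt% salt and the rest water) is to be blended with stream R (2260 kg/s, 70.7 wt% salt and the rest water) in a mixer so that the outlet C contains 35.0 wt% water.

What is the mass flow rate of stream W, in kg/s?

292.8 kg/s

Let W be the unknown flow. Total out = 2260 + W.
water balance: 662.18 + 0.790·W = 0.350·(2260 + W)
(0.790 − 0.350)·W = 0.350×2260 − 662.18 = 128.82
W = 128.82 / 0.440 = 292.77 kg/s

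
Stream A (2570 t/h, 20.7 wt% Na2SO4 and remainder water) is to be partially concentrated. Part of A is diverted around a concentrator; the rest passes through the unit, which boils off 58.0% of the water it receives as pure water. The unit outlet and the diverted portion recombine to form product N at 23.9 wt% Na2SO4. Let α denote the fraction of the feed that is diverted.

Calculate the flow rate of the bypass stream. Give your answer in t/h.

All 2570×0.207 = 531.99 t/h of Na2SO4 reaches N, so N = 531.99/0.239 = 2225.9 t/h and vapour = 344.1 t/h.
The evaporator receives (1−α)·2570 of feed at 0.793 water and removes 0.580 of that water:
0.580×0.793×(1−α)×2570 = 344.1
(1−α) = 344.1/1182 = 0.2911;  α = 0.7089.
Bypass flow = 0.7089×2570 = 1821.9 t/h.

1822 t/h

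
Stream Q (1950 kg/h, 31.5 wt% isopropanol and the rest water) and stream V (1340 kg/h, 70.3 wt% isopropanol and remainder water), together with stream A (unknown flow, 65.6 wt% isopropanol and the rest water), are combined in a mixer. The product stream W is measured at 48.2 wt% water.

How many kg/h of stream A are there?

1072 kg/h

Let A be the unknown flow. Total out = 3290 + A.
water balance: 1733.7 + 0.344·A = 0.482·(3290 + A)
(0.344 − 0.482)·A = 0.482×3290 − 1733.7 = -147.95
A = -147.95 / -0.138 = 1072.1 kg/h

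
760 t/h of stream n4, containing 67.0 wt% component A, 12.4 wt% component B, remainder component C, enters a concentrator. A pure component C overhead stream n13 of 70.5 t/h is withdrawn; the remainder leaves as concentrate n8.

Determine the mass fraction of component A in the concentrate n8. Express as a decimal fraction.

component A is not removed: 760×0.670 = 509.2 t/h of component A enters n8.
Concentrate = 760 − 70.5 = 689.5 t/h.
Mass fraction = 509.2/689.5 = 0.739.

0.739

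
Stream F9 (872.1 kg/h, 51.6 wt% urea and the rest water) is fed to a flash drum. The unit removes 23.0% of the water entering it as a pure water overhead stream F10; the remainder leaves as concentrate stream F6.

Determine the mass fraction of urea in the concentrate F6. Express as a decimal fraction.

0.581

urea is not removed: 872.1×0.516 = 450 kg/h of urea enters F6.
water entering = 872.1×0.484 = 422.1 kg/h; overhead removed = 0.230×422.1 = 97.082 kg/h.
Concentrate = 872.1 − 97.082 = 775.02 kg/h.
Mass fraction = 450/775.02 = 0.581.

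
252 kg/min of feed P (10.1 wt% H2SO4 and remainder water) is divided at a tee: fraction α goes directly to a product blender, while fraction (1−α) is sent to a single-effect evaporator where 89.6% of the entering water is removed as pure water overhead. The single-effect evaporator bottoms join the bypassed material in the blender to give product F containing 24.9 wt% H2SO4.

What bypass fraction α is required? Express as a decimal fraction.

0.262

All 252×0.101 = 25.452 kg/min of H2SO4 reaches F, so F = 25.452/0.249 = 102.22 kg/min and vapour = 149.78 kg/min.
The evaporator receives (1−α)·252 of feed at 0.899 water and removes 0.896 of that water:
0.896×0.899×(1−α)×252 = 149.78
(1−α) = 149.78/202.99 = 0.7379;  α = 0.2621.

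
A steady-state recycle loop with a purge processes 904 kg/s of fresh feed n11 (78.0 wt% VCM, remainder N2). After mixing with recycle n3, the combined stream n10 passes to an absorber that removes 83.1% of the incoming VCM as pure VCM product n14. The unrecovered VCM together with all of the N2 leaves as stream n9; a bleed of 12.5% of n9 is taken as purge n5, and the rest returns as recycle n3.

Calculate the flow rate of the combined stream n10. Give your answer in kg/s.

2419 kg/s

N2 enters only via n11 and leaves only via the purge: 904×0.220 = 0.125×(N2 in n9), and the absorber passes all N2, so N2 in n10 = N2 in n9 = 1591 kg/s.
VCM in n10: m_A = 904×0.780 + (1−0.125)·(1−0.831)·m_A, so m_A = 705.12/0.8521 = 827.48 kg/s.
n10 = 827.48 + 1591 = 2418.5 kg/s.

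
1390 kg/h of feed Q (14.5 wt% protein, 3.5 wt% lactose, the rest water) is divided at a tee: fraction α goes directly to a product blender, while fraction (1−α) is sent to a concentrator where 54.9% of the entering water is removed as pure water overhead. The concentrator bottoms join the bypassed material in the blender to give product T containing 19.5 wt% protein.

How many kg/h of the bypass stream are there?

598.3 kg/h

All 1390×0.145 = 201.55 kg/h of protein reaches T, so T = 201.55/0.195 = 1033.6 kg/h and vapour = 356.41 kg/h.
The evaporator receives (1−α)·1390 of feed at 0.820 water and removes 0.549 of that water:
0.549×0.820×(1−α)×1390 = 356.41
(1−α) = 356.41/625.75 = 0.5696;  α = 0.4304.
Bypass flow = 0.4304×1390 = 598.29 kg/h.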